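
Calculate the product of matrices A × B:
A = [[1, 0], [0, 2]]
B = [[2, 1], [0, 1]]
[[2, 1], [0, 2]]

Matrix multiplication:
C[0][0] = 1×2 + 0×0 = 2
C[0][1] = 1×1 + 0×1 = 1
C[1][0] = 0×2 + 2×0 = 0
C[1][1] = 0×1 + 2×1 = 2
Result: [[2, 1], [0, 2]]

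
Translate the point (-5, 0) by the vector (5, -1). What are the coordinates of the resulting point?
(0, -1)

Translation by (5, -1):
x' = -5 + 5 = 0
y' = 0 + -1 = -1
Homogeneous matrix: [[1, 0, 5], [0, 1, -1], [0, 0, 1]]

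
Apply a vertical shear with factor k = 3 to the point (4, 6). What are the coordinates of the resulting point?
(4, 18)

Shear matrix for vertical shear with factor k = 3:
[[1, 0], [3, 1]]
Result: (4, 6) → (4, 18)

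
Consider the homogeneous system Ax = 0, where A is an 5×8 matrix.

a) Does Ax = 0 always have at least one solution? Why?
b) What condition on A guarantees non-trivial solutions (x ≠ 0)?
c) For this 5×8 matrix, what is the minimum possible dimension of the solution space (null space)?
a) Yes, x = 0 is always a solution. b) When A has linearly dependent columns (rank < n). c) Minimum nullity = 3.

a) x = 0 satisfies A·0 = 0, so the zero vector is always a solution.
b) Non-trivial solutions exist iff the columns of A are linearly dependent, equivalently rank(A) < n (the number of columns).
c) By rank-nullity, rank(A) + nullity(A) = n = 8. Since A has only 5 rows, rank(A) ≤ 5, so nullity(A) ≥ 8 - 5 = 3.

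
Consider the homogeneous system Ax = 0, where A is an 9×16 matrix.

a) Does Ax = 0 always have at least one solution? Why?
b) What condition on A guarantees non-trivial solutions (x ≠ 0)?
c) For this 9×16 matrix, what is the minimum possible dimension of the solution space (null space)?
a) Yes, x = 0 is always a solution. b) When A has linearly dependent columns (rank < n). c) Minimum nullity = 7.

a) x = 0 satisfies A·0 = 0, so the zero vector is always a solution.
b) Non-trivial solutions exist iff the columns of A are linearly dependent, equivalently rank(A) < n (the number of columns).
c) By rank-nullity, rank(A) + nullity(A) = n = 16. Since A has only 9 rows, rank(A) ≤ 9, so nullity(A) ≥ 16 - 9 = 7.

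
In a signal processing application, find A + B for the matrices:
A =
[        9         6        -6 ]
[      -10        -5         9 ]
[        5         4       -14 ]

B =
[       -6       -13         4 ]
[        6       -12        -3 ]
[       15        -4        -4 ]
A + B =
[        3        -7        -2 ]
[       -4       -17         6 ]
[       20         0       -18 ]

Matrix addition is elementwise: (A+B)[i][j] = A[i][j] + B[i][j].
  (A+B)[0][0] = (9) + (-6) = 3
  (A+B)[0][1] = (6) + (-13) = -7
  (A+B)[0][2] = (-6) + (4) = -2
  (A+B)[1][0] = (-10) + (6) = -4
  (A+B)[1][1] = (-5) + (-12) = -17
  (A+B)[1][2] = (9) + (-3) = 6
  (A+B)[2][0] = (5) + (15) = 20
  (A+B)[2][1] = (4) + (-4) = 0
  (A+B)[2][2] = (-14) + (-4) = -18
A + B =
[        3        -7        -2 ]
[       -4       -17         6 ]
[       20         0       -18 ]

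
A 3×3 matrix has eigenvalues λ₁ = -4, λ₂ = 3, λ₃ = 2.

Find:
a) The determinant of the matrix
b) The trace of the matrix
det = -24, trace = 1

Two standard eigenvalue identities:
- det(A) equals the product of the eigenvalues (counted with multiplicity).
- trace(A) equals the sum of the eigenvalues.
det(A) = (-4)*(3)*(2) = -24.
trace(A) = -4 + 3 + 2 = 1.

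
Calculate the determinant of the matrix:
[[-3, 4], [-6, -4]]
36

For a 2×2 matrix [[a, b], [c, d]], det = ad - bc
det = (-3)(-4) - (4)(-6) = 12 - -24 = 36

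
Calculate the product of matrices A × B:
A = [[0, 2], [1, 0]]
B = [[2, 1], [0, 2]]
[[0, 4], [2, 1]]

Matrix multiplication:
C[0][0] = 0×2 + 2×0 = 0
C[0][1] = 0×1 + 2×2 = 4
C[1][0] = 1×2 + 0×0 = 2
C[1][1] = 1×1 + 0×2 = 1
Result: [[0, 4], [2, 1]]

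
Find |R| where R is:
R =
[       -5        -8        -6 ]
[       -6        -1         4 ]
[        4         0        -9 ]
det(R) = 235

Expand along row 0 (cofactor expansion): det(R) = a*(e*i - f*h) - b*(d*i - f*g) + c*(d*h - e*g), where the 3×3 is [[a, b, c], [d, e, f], [g, h, i]].
Minor M_00 = (-1)*(-9) - (4)*(0) = 9 - 0 = 9.
Minor M_01 = (-6)*(-9) - (4)*(4) = 54 - 16 = 38.
Minor M_02 = (-6)*(0) - (-1)*(4) = 0 + 4 = 4.
det(R) = (-5)*(9) - (-8)*(38) + (-6)*(4) = -45 + 304 - 24 = 235.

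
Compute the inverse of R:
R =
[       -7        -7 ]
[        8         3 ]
det(R) = 35
R⁻¹ =
[     3/35       1/5 ]
[    -8/35      -1/5 ]

For a 2×2 matrix R = [[a, b], [c, d]] with det(R) ≠ 0, R⁻¹ = (1/det(R)) * [[d, -b], [-c, a]].
det(R) = (-7)*(3) - (-7)*(8) = -21 + 56 = 35.
R⁻¹ = (1/35) * [[3, 7], [-8, -7]].
Dividing each entry by 35 and reducing:
R⁻¹ =
[     3/35       1/5 ]
[    -8/35      -1/5 ]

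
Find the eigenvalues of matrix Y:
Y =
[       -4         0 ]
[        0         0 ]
λ = -4, 0

Solve det(Y - λI) = 0. For a 2×2 matrix the characteristic equation is λ² - (trace)λ + det = 0.
trace(Y) = a + d = -4 + 0 = -4.
det(Y) = a*d - b*c = (-4)*(0) - (0)*(0) = 0 - 0 = 0.
Characteristic equation: λ² - (-4)λ + (0) = 0.
Discriminant = (-4)² - 4*(0) = 16 - 0 = 16.
λ = (-4 ± √16) / 2 = (-4 ± 4) / 2 = -4, 0.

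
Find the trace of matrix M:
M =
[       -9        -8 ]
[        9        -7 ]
tr(M) = -9 - 7 = -16

The trace of a square matrix is the sum of its diagonal entries.
Diagonal entries of M: M[0][0] = -9, M[1][1] = -7.
tr(M) = -9 - 7 = -16.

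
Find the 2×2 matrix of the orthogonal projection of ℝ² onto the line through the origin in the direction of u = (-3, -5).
[[9/34, 15/34], [15/34, 25/34]]

The orthogonal projection onto the line spanned by a nonzero vector u = (a, b) has matrix P = (u uᵀ) / (uᵀ u) = (1/(a² + b²)) · [[a², ab], [ab, b²]].
Here u = (-3, -5), so a² + b² = 9 + 25 = 34.
P = (1/34) · [[9, 15], [15, 25]] = [[9/34, 15/34], [15/34, 25/34]].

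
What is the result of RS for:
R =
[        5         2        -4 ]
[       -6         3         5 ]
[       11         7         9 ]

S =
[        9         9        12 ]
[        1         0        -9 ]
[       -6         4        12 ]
RS =
[       71        29        -6 ]
[      -81       -34       -39 ]
[       52       135       177 ]

Matrix multiplication: (RS)[i][j] = sum over k of R[i][k] * S[k][j].
  (RS)[0][0] = (5)*(9) + (2)*(1) + (-4)*(-6) = 71
  (RS)[0][1] = (5)*(9) + (2)*(0) + (-4)*(4) = 29
  (RS)[0][2] = (5)*(12) + (2)*(-9) + (-4)*(12) = -6
  (RS)[1][0] = (-6)*(9) + (3)*(1) + (5)*(-6) = -81
  (RS)[1][1] = (-6)*(9) + (3)*(0) + (5)*(4) = -34
  (RS)[1][2] = (-6)*(12) + (3)*(-9) + (5)*(12) = -39
  (RS)[2][0] = (11)*(9) + (7)*(1) + (9)*(-6) = 52
  (RS)[2][1] = (11)*(9) + (7)*(0) + (9)*(4) = 135
  (RS)[2][2] = (11)*(12) + (7)*(-9) + (9)*(12) = 177
RS =
[       71        29        -6 ]
[      -81       -34       -39 ]
[       52       135       177 ]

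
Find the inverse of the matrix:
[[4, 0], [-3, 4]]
[[1/4, 0], [3/16, 1/4]]

For [[a,b],[c,d]], inverse = (1/det)·[[d,-b],[-c,a]]
det = 4·4 - 0·-3 = 16
Inverse = (1/16)·[[4, 0], [3, 4]]
        = [[1/4, 0], [3/16, 1/4]]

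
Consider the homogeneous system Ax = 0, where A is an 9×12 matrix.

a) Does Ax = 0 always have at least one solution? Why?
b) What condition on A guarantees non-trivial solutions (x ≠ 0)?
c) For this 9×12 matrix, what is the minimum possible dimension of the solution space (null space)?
a) Yes, x = 0 is always a solution. b) When A has linearly dependent columns (rank < n). c) Minimum nullity = 3.

a) x = 0 satisfies A·0 = 0, so the zero vector is always a solution.
b) Non-trivial solutions exist iff the columns of A are linearly dependent, equivalently rank(A) < n (the number of columns).
c) By rank-nullity, rank(A) + nullity(A) = n = 12. Since A has only 9 rows, rank(A) ≤ 9, so nullity(A) ≥ 12 - 9 = 3.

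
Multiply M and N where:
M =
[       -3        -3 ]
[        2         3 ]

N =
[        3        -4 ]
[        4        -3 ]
MN =
[      -21        21 ]
[       18       -17 ]

Matrix multiplication: (MN)[i][j] = sum over k of M[i][k] * N[k][j].
  (MN)[0][0] = (-3)*(3) + (-3)*(4) = -21
  (MN)[0][1] = (-3)*(-4) + (-3)*(-3) = 21
  (MN)[1][0] = (2)*(3) + (3)*(4) = 18
  (MN)[1][1] = (2)*(-4) + (3)*(-3) = -17
MN =
[      -21        21 ]
[       18       -17 ]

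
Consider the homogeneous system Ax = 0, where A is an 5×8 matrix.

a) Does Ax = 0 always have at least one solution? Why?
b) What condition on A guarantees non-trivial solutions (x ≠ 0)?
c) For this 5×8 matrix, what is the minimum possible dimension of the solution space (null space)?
a) Yes, x = 0 is always a solution. b) When A has linearly dependent columns (rank < n). c) Minimum nullity = 3.

a) x = 0 satisfies A·0 = 0, so the zero vector is always a solution.
b) Non-trivial solutions exist iff the columns of A are linearly dependent, equivalently rank(A) < n (the number of columns).
c) By rank-nullity, rank(A) + nullity(A) = n = 8. Since A has only 5 rows, rank(A) ≤ 5, so nullity(A) ≥ 8 - 5 = 3.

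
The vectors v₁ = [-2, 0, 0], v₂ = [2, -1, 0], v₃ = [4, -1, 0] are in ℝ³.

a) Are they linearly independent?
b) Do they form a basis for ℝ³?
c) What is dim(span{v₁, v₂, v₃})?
Not independent, not a basis, dim(span) = 2

Check whether v₃ can be written as a linear combination of v₁ and v₂.
v₃ = (-1)·v₁ + (1)·v₂ = [4, -1, 0], so the three vectors are linearly dependent.
Thus they do not form a basis for ℝ³, and dim(span{v₁, v₂, v₃}) = 2 (spanned by v₁ and v₂).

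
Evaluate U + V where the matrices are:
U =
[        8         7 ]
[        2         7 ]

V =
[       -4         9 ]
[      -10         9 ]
U + V =
[        4        16 ]
[       -8        16 ]

Matrix addition is elementwise: (U+V)[i][j] = U[i][j] + V[i][j].
  (U+V)[0][0] = (8) + (-4) = 4
  (U+V)[0][1] = (7) + (9) = 16
  (U+V)[1][0] = (2) + (-10) = -8
  (U+V)[1][1] = (7) + (9) = 16
U + V =
[        4        16 ]
[       -8        16 ]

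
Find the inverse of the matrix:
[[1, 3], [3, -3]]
[[1/4, 1/4], [1/4, -1/12]]

For [[a,b],[c,d]], inverse = (1/det)·[[d,-b],[-c,a]]
det = 1·-3 - 3·3 = -12
Inverse = (1/-12)·[[-3, -3], [-3, 1]]
        = [[1/4, 1/4], [1/4, -1/12]]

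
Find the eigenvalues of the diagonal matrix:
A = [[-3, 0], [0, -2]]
λ₁ = -3, λ₂ = -2

The characteristic polynomial of A is det(A - λI) = (-3 - λ)(-2 - λ) = 0.
The roots are λ = -3 and λ = -2, so the eigenvalues are the diagonal entries.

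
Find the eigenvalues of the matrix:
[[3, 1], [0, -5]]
λ = -5 and λ = 3

Characteristic equation: det(A - λI) = 0
λ² - (trace)λ + (det) = 0
λ² - (-2)λ + (-15) = 0
λ² + 2λ - 15 = 0
Solving: λ = -5, 3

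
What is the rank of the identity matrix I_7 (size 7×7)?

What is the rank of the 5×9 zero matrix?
rank(I_7) = 7, rank(0) = 0

The identity I_7 has 7 columns that are the standard basis vectors e_1, …, e_7. These are linearly independent, so all 7 columns are pivots and rank(I_7) = 7.
The 5×9 zero matrix has every entry zero, so every row is the zero row and there are no pivots; rank(0) = 0.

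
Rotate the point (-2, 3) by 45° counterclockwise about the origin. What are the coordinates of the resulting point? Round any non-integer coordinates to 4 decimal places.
(-3.5355, 0.7071)

Rotation matrix R(θ) = [[cos θ, -sin θ], [sin θ, cos θ]]; for θ = 45°:
R = [[√2/2, -√2/2], [√2/2, √2/2]]
Result: R × [-2, 3]ᵀ = [√2/2·-2 + (-√2/2)·3, √2/2·-2 + (√2/2)·3]ᵀ = (-3.5355, 0.7071)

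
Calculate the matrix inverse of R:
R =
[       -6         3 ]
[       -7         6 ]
det(R) = -15
R⁻¹ =
[     -2/5       1/5 ]
[    -7/15       2/5 ]

For a 2×2 matrix R = [[a, b], [c, d]] with det(R) ≠ 0, R⁻¹ = (1/det(R)) * [[d, -b], [-c, a]].
det(R) = (-6)*(6) - (3)*(-7) = -36 + 21 = -15.
R⁻¹ = (1/-15) * [[6, -3], [7, -6]].
Dividing each entry by -15 and reducing:
R⁻¹ =
[     -2/5       1/5 ]
[    -7/15       2/5 ]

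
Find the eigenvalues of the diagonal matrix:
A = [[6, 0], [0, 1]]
λ₁ = 6, λ₂ = 1

The characteristic polynomial of A is det(A - λI) = (6 - λ)(1 - λ) = 0.
The roots are λ = 6 and λ = 1, so the eigenvalues are the diagonal entries.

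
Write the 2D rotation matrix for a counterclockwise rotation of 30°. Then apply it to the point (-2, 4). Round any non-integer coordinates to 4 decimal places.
R = [[√3/2, -1/2], [1/2, √3/2]]; R·(-2, 4) = (-3.7321, 2.4641)

Rotation matrix formula: R(θ) = [[cos θ, -sin θ], [sin θ, cos θ]]
For θ = 30°:
cos(30°) = √3/2
sin(30°) = 1/2
R = [[√3/2, -1/2], [1/2, √3/2]]
Apply to (-2, 4): [√3/2·-2 + (-1/2)·4, 1/2·-2 + √3/2·4] = (-3.7321, 2.4641)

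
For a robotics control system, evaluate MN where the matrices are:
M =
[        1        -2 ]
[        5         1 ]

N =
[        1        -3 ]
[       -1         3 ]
MN =
[        3        -9 ]
[        4       -12 ]

Matrix multiplication: (MN)[i][j] = sum over k of M[i][k] * N[k][j].
  (MN)[0][0] = (1)*(1) + (-2)*(-1) = 3
  (MN)[0][1] = (1)*(-3) + (-2)*(3) = -9
  (MN)[1][0] = (5)*(1) + (1)*(-1) = 4
  (MN)[1][1] = (5)*(-3) + (1)*(3) = -12
MN =
[        3        -9 ]
[        4       -12 ]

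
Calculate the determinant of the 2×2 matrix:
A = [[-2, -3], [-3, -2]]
-5

For A = [[a, b], [c, d]], det(A) = a*d - b*c.
det(A) = (-2)*(-2) - (-3)*(-3) = 4 - 9 = -5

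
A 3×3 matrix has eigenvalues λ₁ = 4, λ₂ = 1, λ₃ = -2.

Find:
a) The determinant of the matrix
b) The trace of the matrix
det = -8, trace = 3

Two standard eigenvalue identities:
- det(A) equals the product of the eigenvalues (counted with multiplicity).
- trace(A) equals the sum of the eigenvalues.
det(A) = (4)*(1)*(-2) = -8.
trace(A) = 4 + 1 - 2 = 3.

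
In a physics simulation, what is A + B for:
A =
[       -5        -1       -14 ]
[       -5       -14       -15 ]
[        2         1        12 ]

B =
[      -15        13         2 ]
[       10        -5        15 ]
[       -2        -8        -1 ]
A + B =
[      -20        12       -12 ]
[        5       -19         0 ]
[        0        -7        11 ]

Matrix addition is elementwise: (A+B)[i][j] = A[i][j] + B[i][j].
  (A+B)[0][0] = (-5) + (-15) = -20
  (A+B)[0][1] = (-1) + (13) = 12
  (A+B)[0][2] = (-14) + (2) = -12
  (A+B)[1][0] = (-5) + (10) = 5
  (A+B)[1][1] = (-14) + (-5) = -19
  (A+B)[1][2] = (-15) + (15) = 0
  (A+B)[2][0] = (2) + (-2) = 0
  (A+B)[2][1] = (1) + (-8) = -7
  (A+B)[2][2] = (12) + (-1) = 11
A + B =
[      -20        12       -12 ]
[        5       -19         0 ]
[        0        -7        11 ]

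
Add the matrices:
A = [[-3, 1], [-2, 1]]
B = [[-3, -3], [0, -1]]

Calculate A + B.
[[-6, -2], [-2, 0]]

Add corresponding elements:
(-3)+(-3)=-6
(1)+(-3)=-2
(-2)+(0)=-2
(1)+(-1)=0
A + B = [[-6, -2], [-2, 0]]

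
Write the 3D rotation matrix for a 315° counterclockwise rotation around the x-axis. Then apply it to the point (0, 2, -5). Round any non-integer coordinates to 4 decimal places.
R = [[1, 0, 0], [0, √2/2, √2/2], [0, -√2/2, √2/2]]; R·(0, 2, -5) = (0.0000, -2.1213, -4.9497)

Rotation matrix for 315° around x-axis:
cos(315°) = √2/2, sin(315°) = -√2/2
R = [[1, 0, 0], [0, √2/2, √2/2], [0, -√2/2, √2/2]]
Apply to (0, 2, -5): R·[0, 2, -5]ᵀ = (0.0000, -2.1213, -4.9497)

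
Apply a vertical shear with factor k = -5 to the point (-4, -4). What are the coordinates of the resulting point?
(-4, 16)

Shear matrix for vertical shear with factor k = -5:
[[1, 0], [-5, 1]]
Result: (-4, -4) → (-4, 16)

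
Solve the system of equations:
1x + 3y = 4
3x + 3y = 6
x = 1, y = 1

Use elimination (row reduction):
Equation 1: 1x + 3y = 4.
Equation 2: 3x + 3y = 6.
Multiply Eq1 by 3 and Eq2 by 1: 3x + 9y = 12;  3x + 3y = 6.
Subtract: (-6)y = -6, so y = 1.
Back-substitute into Eq1: 1x + 3*(1) = 4, so x = 1.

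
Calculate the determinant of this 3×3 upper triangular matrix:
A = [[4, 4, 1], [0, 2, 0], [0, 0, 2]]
16

The determinant of a triangular matrix is the product of its diagonal entries (the off-diagonal entries above the diagonal do not affect it).
det(A) = (4) * (2) * (2) = 16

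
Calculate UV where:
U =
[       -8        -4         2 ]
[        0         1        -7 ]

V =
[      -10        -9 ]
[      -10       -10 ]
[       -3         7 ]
UV =
[      114       126 ]
[       11       -59 ]

Matrix multiplication: (UV)[i][j] = sum over k of U[i][k] * V[k][j].
  (UV)[0][0] = (-8)*(-10) + (-4)*(-10) + (2)*(-3) = 114
  (UV)[0][1] = (-8)*(-9) + (-4)*(-10) + (2)*(7) = 126
  (UV)[1][0] = (0)*(-10) + (1)*(-10) + (-7)*(-3) = 11
  (UV)[1][1] = (0)*(-9) + (1)*(-10) + (-7)*(7) = -59
UV =
[      114       126 ]
[       11       -59 ]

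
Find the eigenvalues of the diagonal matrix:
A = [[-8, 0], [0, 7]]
λ₁ = -8, λ₂ = 7

The characteristic polynomial of A is det(A - λI) = (-8 - λ)(7 - λ) = 0.
The roots are λ = -8 and λ = 7, so the eigenvalues are the diagonal entries.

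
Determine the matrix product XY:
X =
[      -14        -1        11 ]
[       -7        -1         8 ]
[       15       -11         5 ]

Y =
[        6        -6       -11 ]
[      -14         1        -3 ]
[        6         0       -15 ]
XY =
[       -4        83        -8 ]
[       20        41       -40 ]
[      274      -101      -207 ]

Matrix multiplication: (XY)[i][j] = sum over k of X[i][k] * Y[k][j].
  (XY)[0][0] = (-14)*(6) + (-1)*(-14) + (11)*(6) = -4
  (XY)[0][1] = (-14)*(-6) + (-1)*(1) + (11)*(0) = 83
  (XY)[0][2] = (-14)*(-11) + (-1)*(-3) + (11)*(-15) = -8
  (XY)[1][0] = (-7)*(6) + (-1)*(-14) + (8)*(6) = 20
  (XY)[1][1] = (-7)*(-6) + (-1)*(1) + (8)*(0) = 41
  (XY)[1][2] = (-7)*(-11) + (-1)*(-3) + (8)*(-15) = -40
  (XY)[2][0] = (15)*(6) + (-11)*(-14) + (5)*(6) = 274
  (XY)[2][1] = (15)*(-6) + (-11)*(1) + (5)*(0) = -101
  (XY)[2][2] = (15)*(-11) + (-11)*(-3) + (5)*(-15) = -207
XY =
[       -4        83        -8 ]
[       20        41       -40 ]
[      274      -101      -207 ]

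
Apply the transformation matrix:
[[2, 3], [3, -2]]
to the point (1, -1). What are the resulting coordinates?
(-1, 5)

Matrix multiplication:
[[2, 3], [3, -2]] × [1, -1]ᵀ
= [2×1 + 3×-1, 3×1 + -2×-1]ᵀ
= [-1.0000, 5.0000]ᵀ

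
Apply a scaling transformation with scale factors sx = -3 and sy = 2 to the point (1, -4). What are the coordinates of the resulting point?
(-3, -8)

Scaling matrix:
[[-3, 0], [0, 2]]
Result: (1 × -3, -4 × 2) = (-3, -8)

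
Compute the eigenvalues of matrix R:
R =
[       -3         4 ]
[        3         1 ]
λ = -5, 3

Solve det(R - λI) = 0. For a 2×2 matrix the characteristic equation is λ² - (trace)λ + det = 0.
trace(R) = a + d = -3 + 1 = -2.
det(R) = a*d - b*c = (-3)*(1) - (4)*(3) = -3 - 12 = -15.
Characteristic equation: λ² - (-2)λ + (-15) = 0.
Discriminant = (-2)² - 4*(-15) = 4 + 60 = 64.
λ = (-2 ± √64) / 2 = (-2 ± 8) / 2 = -5, 3.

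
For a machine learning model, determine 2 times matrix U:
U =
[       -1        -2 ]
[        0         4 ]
2U =
[       -2        -4 ]
[        0         8 ]

Scalar multiplication is elementwise: (2U)[i][j] = 2 * U[i][j].
  (2U)[0][0] = 2 * (-1) = -2
  (2U)[0][1] = 2 * (-2) = -4
  (2U)[1][0] = 2 * (0) = 0
  (2U)[1][1] = 2 * (4) = 8
2U =
[       -2        -4 ]
[        0         8 ]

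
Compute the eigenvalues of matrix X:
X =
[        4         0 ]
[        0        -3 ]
λ = -3, 4

Solve det(X - λI) = 0. For a 2×2 matrix the characteristic equation is λ² - (trace)λ + det = 0.
trace(X) = a + d = 4 - 3 = 1.
det(X) = a*d - b*c = (4)*(-3) - (0)*(0) = -12 - 0 = -12.
Characteristic equation: λ² - (1)λ + (-12) = 0.
Discriminant = (1)² - 4*(-12) = 1 + 48 = 49.
λ = (1 ± √49) / 2 = (1 ± 7) / 2 = -3, 4.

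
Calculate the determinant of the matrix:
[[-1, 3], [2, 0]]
-6

For a 2×2 matrix [[a, b], [c, d]], det = ad - bc
det = (-1)(0) - (3)(2) = 0 - 6 = -6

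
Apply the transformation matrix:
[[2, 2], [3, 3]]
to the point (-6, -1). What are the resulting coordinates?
(-14, -21)

Matrix multiplication:
[[2, 2], [3, 3]] × [-6, -1]ᵀ
= [2×-6 + 2×-1, 3×-6 + 3×-1]ᵀ
= [-14.0000, -21.0000]ᵀ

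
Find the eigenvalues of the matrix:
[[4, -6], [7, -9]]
λ = -3 and λ = -2

Characteristic equation: det(A - λI) = 0
λ² - (trace)λ + (det) = 0
λ² - (-5)λ + (6) = 0
λ² + 5λ + 6 = 0
Solving: λ = -3, -2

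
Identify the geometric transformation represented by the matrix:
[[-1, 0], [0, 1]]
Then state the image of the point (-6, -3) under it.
reflection across the y-axis; image of (-6, -3) is (6, -3)

This is a symmetric orthogonal matrix with determinant -1, which characterizes a reflection in ℝ².
The matrix [[-1, 0], [0, 1]] represents: reflection across the y-axis.
Applying it to (-6, -3): [-1·-6 + 0·-3, 0·-6 + 1·-3] = (6, -3).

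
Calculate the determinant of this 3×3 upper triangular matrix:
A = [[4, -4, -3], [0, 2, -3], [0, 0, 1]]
8

The determinant of a triangular matrix is the product of its diagonal entries (the off-diagonal entries above the diagonal do not affect it).
det(A) = (4) * (2) * (1) = 8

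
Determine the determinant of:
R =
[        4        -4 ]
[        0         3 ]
det(R) = 12

For a 2×2 matrix [[a, b], [c, d]], det = a*d - b*c.
det(R) = (4)*(3) - (-4)*(0) = 12 - 0 = 12.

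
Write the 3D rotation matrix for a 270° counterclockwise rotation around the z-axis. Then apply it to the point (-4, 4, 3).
R = [[0, 1, 0], [-1, 0, 0], [0, 0, 1]]; R·(-4, 4, 3) = (4, 4, 3)

Rotation matrix for 270° around z-axis:
cos(270°) = 0, sin(270°) = -1
R = [[0, 1, 0], [-1, 0, 0], [0, 0, 1]]
Apply to (-4, 4, 3): R·[-4, 4, 3]ᵀ = (4, 4, 3)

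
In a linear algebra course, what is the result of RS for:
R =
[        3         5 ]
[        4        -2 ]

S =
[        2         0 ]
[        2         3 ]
RS =
[       16        15 ]
[        4        -6 ]

Matrix multiplication: (RS)[i][j] = sum over k of R[i][k] * S[k][j].
  (RS)[0][0] = (3)*(2) + (5)*(2) = 16
  (RS)[0][1] = (3)*(0) + (5)*(3) = 15
  (RS)[1][0] = (4)*(2) + (-2)*(2) = 4
  (RS)[1][1] = (4)*(0) + (-2)*(3) = -6
RS =
[       16        15 ]
[        4        -6 ]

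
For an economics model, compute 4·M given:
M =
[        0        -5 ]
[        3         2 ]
4M =
[        0       -20 ]
[       12         8 ]

Scalar multiplication is elementwise: (4M)[i][j] = 4 * M[i][j].
  (4M)[0][0] = 4 * (0) = 0
  (4M)[0][1] = 4 * (-5) = -20
  (4M)[1][0] = 4 * (3) = 12
  (4M)[1][1] = 4 * (2) = 8
4M =
[        0       -20 ]
[       12         8 ]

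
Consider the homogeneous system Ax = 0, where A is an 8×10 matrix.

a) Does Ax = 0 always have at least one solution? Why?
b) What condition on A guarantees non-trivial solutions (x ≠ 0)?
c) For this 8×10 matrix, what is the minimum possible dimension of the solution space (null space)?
a) Yes, x = 0 is always a solution. b) When A has linearly dependent columns (rank < n). c) Minimum nullity = 2.

a) x = 0 satisfies A·0 = 0, so the zero vector is always a solution.
b) Non-trivial solutions exist iff the columns of A are linearly dependent, equivalently rank(A) < n (the number of columns).
c) By rank-nullity, rank(A) + nullity(A) = n = 10. Since A has only 8 rows, rank(A) ≤ 8, so nullity(A) ≥ 10 - 8 = 2.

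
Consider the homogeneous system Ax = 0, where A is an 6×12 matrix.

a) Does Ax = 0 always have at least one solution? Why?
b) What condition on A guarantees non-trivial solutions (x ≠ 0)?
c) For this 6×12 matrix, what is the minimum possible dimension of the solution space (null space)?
a) Yes, x = 0 is always a solution. b) When A has linearly dependent columns (rank < n). c) Minimum nullity = 6.

a) x = 0 satisfies A·0 = 0, so the zero vector is always a solution.
b) Non-trivial solutions exist iff the columns of A are linearly dependent, equivalently rank(A) < n (the number of columns).
c) By rank-nullity, rank(A) + nullity(A) = n = 12. Since A has only 6 rows, rank(A) ≤ 6, so nullity(A) ≥ 12 - 6 = 6.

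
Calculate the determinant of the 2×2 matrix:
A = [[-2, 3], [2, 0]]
-6

For A = [[a, b], [c, d]], det(A) = a*d - b*c.
det(A) = (-2)*(0) - (3)*(2) = 0 - 6 = -6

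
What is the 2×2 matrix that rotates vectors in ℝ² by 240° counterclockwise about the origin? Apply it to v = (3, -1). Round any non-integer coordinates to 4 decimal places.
R = [[-1/2, √3/2], [-√3/2, -1/2]]; R·v = (-2.3660, -2.0981)

A counterclockwise rotation by angle θ in ℝ² has matrix R(θ) = [[cos θ, -sin θ], [sin θ, cos θ]].
For θ = 240°: cos θ = -1/2, sin θ = -√3/2.
R(240°) = [[-1/2, √3/2], [-√3/2, -1/2]].
R·v = [-1/2·3 + (√3/2)·-1, -√3/2·3 + -1/2·-1] = (-2.3660, -2.0981).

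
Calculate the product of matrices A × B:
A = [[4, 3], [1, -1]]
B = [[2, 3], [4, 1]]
[[20, 15], [-2, 2]]

Matrix multiplication:
C[0][0] = 4×2 + 3×4 = 20
C[0][1] = 4×3 + 3×1 = 15
C[1][0] = 1×2 + -1×4 = -2
C[1][1] = 1×3 + -1×1 = 2
Result: [[20, 15], [-2, 2]]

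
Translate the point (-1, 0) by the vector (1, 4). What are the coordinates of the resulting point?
(0, 4)

Translation by (1, 4):
x' = -1 + 1 = 0
y' = 0 + 4 = 4
Homogeneous matrix: [[1, 0, 1], [0, 1, 4], [0, 0, 1]]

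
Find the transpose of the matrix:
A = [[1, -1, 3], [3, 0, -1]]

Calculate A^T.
[[1, 3], [-1, 0], [3, -1]]

The transpose sends entry (i,j) to (j,i); rows become columns.
Row 0 of A: [1, -1, 3] -> column 0 of A^T.
Row 1 of A: [3, 0, -1] -> column 1 of A^T.
A^T = [[1, 3], [-1, 0], [3, -1]]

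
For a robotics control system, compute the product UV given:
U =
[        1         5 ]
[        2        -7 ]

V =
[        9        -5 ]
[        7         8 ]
UV =
[       44        35 ]
[      -31       -66 ]

Matrix multiplication: (UV)[i][j] = sum over k of U[i][k] * V[k][j].
  (UV)[0][0] = (1)*(9) + (5)*(7) = 44
  (UV)[0][1] = (1)*(-5) + (5)*(8) = 35
  (UV)[1][0] = (2)*(9) + (-7)*(7) = -31
  (UV)[1][1] = (2)*(-5) + (-7)*(8) = -66
UV =
[       44        35 ]
[      -31       -66 ]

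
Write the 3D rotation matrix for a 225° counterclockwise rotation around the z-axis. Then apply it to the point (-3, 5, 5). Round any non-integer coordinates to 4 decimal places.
R = [[-√2/2, √2/2, 0], [-√2/2, -√2/2, 0], [0, 0, 1]]; R·(-3, 5, 5) = (5.6569, -1.4142, 5.0000)

Rotation matrix for 225° around z-axis:
cos(225°) = -√2/2, sin(225°) = -√2/2
R = [[-√2/2, √2/2, 0], [-√2/2, -√2/2, 0], [0, 0, 1]]
Apply to (-3, 5, 5): R·[-3, 5, 5]ᵀ = (5.6569, -1.4142, 5.0000)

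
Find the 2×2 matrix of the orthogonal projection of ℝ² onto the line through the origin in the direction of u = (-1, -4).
[[1/17, 4/17], [4/17, 16/17]]

The orthogonal projection onto the line spanned by a nonzero vector u = (a, b) has matrix P = (u uᵀ) / (uᵀ u) = (1/(a² + b²)) · [[a², ab], [ab, b²]].
Here u = (-1, -4), so a² + b² = 1 + 16 = 17.
P = (1/17) · [[1, 4], [4, 16]] = [[1/17, 4/17], [4/17, 16/17]].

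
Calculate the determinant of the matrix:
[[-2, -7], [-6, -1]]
-40

For a 2×2 matrix [[a, b], [c, d]], det = ad - bc
det = (-2)(-1) - (-7)(-6) = 2 - 42 = -40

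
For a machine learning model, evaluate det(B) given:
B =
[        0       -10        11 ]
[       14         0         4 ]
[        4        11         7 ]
det(B) = 2514

Expand along row 0 (cofactor expansion): det(B) = a*(e*i - f*h) - b*(d*i - f*g) + c*(d*h - e*g), where the 3×3 is [[a, b, c], [d, e, f], [g, h, i]].
Minor M_00 = (0)*(7) - (4)*(11) = 0 - 44 = -44.
Minor M_01 = (14)*(7) - (4)*(4) = 98 - 16 = 82.
Minor M_02 = (14)*(11) - (0)*(4) = 154 - 0 = 154.
det(B) = (0)*(-44) - (-10)*(82) + (11)*(154) = 0 + 820 + 1694 = 2514.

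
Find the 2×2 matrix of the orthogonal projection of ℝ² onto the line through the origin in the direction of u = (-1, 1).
[[1/2, -1/2], [-1/2, 1/2]]

The orthogonal projection onto the line spanned by a nonzero vector u = (a, b) has matrix P = (u uᵀ) / (uᵀ u) = (1/(a² + b²)) · [[a², ab], [ab, b²]].
Here u = (-1, 1), so a² + b² = 1 + 1 = 2.
P = (1/2) · [[1, -1], [-1, 1]] = [[1/2, -1/2], [-1/2, 1/2]].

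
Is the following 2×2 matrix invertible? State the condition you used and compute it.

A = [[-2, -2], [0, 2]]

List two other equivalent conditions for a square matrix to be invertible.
Yes, invertible; det(A) = -4 ≠ 0. Equivalent conditions: rank(A) = 2; Ax = 0 has only the trivial solution; 0 is not an eigenvalue; the columns of A are linearly independent.

To check invertibility, compute det(A).
The given matrix is triangular, so det(A) equals the product of its diagonal entries = -4 ≠ 0.
Since det(A) ≠ 0, A is invertible.
Equivalent conditions for a square matrix A to be invertible:
- rank(A) = 2 (full rank).
- The homogeneous system Ax = 0 has only the trivial solution x = 0.
- 0 is not an eigenvalue of A.
- The columns (equivalently rows) of A are linearly independent.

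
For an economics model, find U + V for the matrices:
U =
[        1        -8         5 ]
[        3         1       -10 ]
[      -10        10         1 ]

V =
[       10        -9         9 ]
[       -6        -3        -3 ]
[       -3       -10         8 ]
U + V =
[       11       -17        14 ]
[       -3        -2       -13 ]
[      -13         0         9 ]

Matrix addition is elementwise: (U+V)[i][j] = U[i][j] + V[i][j].
  (U+V)[0][0] = (1) + (10) = 11
  (U+V)[0][1] = (-8) + (-9) = -17
  (U+V)[0][2] = (5) + (9) = 14
  (U+V)[1][0] = (3) + (-6) = -3
  (U+V)[1][1] = (1) + (-3) = -2
  (U+V)[1][2] = (-10) + (-3) = -13
  (U+V)[2][0] = (-10) + (-3) = -13
  (U+V)[2][1] = (10) + (-10) = 0
  (U+V)[2][2] = (1) + (8) = 9
U + V =
[       11       -17        14 ]
[       -3        -2       -13 ]
[      -13         0         9 ]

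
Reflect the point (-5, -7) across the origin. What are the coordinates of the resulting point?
(5, 7)

Reflection across origin: (-5, -7) → (5, 7)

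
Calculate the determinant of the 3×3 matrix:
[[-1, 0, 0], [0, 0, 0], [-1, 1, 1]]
0

Expansion along first row:
det = -1·det([[0,0],[1,1]]) - 0·det([[0,0],[-1,1]]) + 0·det([[0,0],[-1,1]])
    = -1·(0·1 - 0·1) - 0·(0·1 - 0·-1) + 0·(0·1 - 0·-1)
    = -1·0 - 0·0 + 0·0
    = 0 + 0 + 0 = 0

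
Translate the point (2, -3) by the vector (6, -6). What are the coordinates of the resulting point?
(8, -9)

Translation by (6, -6):
x' = 2 + 6 = 8
y' = -3 + -6 = -9
Homogeneous matrix: [[1, 0, 6], [0, 1, -6], [0, 0, 1]]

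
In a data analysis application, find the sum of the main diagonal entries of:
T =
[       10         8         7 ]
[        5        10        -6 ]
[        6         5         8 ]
tr(T) = 10 + 10 + 8 = 28

The trace of a square matrix is the sum of its diagonal entries.
Diagonal entries of T: T[0][0] = 10, T[1][1] = 10, T[2][2] = 8.
tr(T) = 10 + 10 + 8 = 28.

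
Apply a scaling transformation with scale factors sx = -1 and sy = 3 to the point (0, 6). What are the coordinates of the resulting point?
(0, 18)

Scaling matrix:
[[-1, 0], [0, 3]]
Result: (0 × -1, 6 × 3) = (0, 18)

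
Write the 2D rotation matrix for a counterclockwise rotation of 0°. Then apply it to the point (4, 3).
R = [[1, 0], [0, 1]]; R·(4, 3) = (4, 3)

Rotation matrix formula: R(θ) = [[cos θ, -sin θ], [sin θ, cos θ]]
For θ = 0°:
cos(0°) = 1
sin(0°) = 0
R = [[1, 0], [0, 1]]
Apply to (4, 3): [1·4 + (0)·3, 0·4 + 1·3] = (4, 3)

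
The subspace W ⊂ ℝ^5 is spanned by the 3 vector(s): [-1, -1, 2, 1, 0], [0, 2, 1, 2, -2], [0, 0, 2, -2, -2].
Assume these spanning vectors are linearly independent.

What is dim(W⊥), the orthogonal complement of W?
dim(W⊥) = 2

For any subspace W of ℝ^n, dim(W) + dim(W⊥) = n (the whole-space dimension).
Here the given 3 vectors are linearly independent, so dim(W) = 3.
Thus dim(W⊥) = n - dim(W) = 5 - 3 = 2.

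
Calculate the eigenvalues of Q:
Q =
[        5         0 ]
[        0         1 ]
λ = 1, 5

Solve det(Q - λI) = 0. For a 2×2 matrix the characteristic equation is λ² - (trace)λ + det = 0.
trace(Q) = a + d = 5 + 1 = 6.
det(Q) = a*d - b*c = (5)*(1) - (0)*(0) = 5 - 0 = 5.
Characteristic equation: λ² - (6)λ + (5) = 0.
Discriminant = (6)² - 4*(5) = 36 - 20 = 16.
λ = (6 ± √16) / 2 = (6 ± 4) / 2 = 1, 5.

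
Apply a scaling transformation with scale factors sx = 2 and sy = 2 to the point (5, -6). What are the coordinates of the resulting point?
(10, -12)

Scaling matrix:
[[2, 0], [0, 2]]
Result: (5 × 2, -6 × 2) = (10, -12)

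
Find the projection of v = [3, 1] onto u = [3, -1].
[12/5, -4/5]

The projection of v onto u is proj_u(v) = ((v·u) / (u·u)) · u.
v·u = (3)*(3) + (1)*(-1) = 8.
u·u = (3)*(3) + (-1)*(-1) = 10.
coefficient = 8 / 10 = 4/5.
proj_u(v) = 4/5 · [3, -1] = [12/5, -4/5].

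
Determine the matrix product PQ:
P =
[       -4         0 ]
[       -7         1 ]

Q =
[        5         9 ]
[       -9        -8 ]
PQ =
[      -20       -36 ]
[      -44       -71 ]

Matrix multiplication: (PQ)[i][j] = sum over k of P[i][k] * Q[k][j].
  (PQ)[0][0] = (-4)*(5) + (0)*(-9) = -20
  (PQ)[0][1] = (-4)*(9) + (0)*(-8) = -36
  (PQ)[1][0] = (-7)*(5) + (1)*(-9) = -44
  (PQ)[1][1] = (-7)*(9) + (1)*(-8) = -71
PQ =
[      -20       -36 ]
[      -44       -71 ]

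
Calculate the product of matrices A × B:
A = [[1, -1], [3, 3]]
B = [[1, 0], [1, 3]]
[[0, -3], [6, 9]]

Matrix multiplication:
C[0][0] = 1×1 + -1×1 = 0
C[0][1] = 1×0 + -1×3 = -3
C[1][0] = 3×1 + 3×1 = 6
C[1][1] = 3×0 + 3×3 = 9
Result: [[0, -3], [6, 9]]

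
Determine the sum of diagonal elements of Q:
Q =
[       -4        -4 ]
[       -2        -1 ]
tr(Q) = -4 - 1 = -5

The trace of a square matrix is the sum of its diagonal entries.
Diagonal entries of Q: Q[0][0] = -4, Q[1][1] = -1.
tr(Q) = -4 - 1 = -5.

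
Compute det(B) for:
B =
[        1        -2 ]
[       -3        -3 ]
det(B) = -9

For a 2×2 matrix [[a, b], [c, d]], det = a*d - b*c.
det(B) = (1)*(-3) - (-2)*(-3) = -3 - 6 = -9.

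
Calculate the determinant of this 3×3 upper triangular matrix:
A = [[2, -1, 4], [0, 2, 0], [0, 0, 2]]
8

The determinant of a triangular matrix is the product of its diagonal entries (the off-diagonal entries above the diagonal do not affect it).
det(A) = (2) * (2) * (2) = 8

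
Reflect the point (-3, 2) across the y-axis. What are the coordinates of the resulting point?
(3, 2)

Reflection across y-axis: (-3, 2) → (3, 2)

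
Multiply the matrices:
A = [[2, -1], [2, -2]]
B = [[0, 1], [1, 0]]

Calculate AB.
[[-1, 2], [-2, 2]]

Each entry (i,j) of AB = sum over k of A[i][k]*B[k][j].
(AB)[0][0] = (2)*(0) + (-1)*(1) = -1
(AB)[0][1] = (2)*(1) + (-1)*(0) = 2
(AB)[1][0] = (2)*(0) + (-2)*(1) = -2
(AB)[1][1] = (2)*(1) + (-2)*(0) = 2
AB = [[-1, 2], [-2, 2]]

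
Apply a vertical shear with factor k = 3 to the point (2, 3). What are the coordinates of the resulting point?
(2, 9)

Shear matrix for vertical shear with factor k = 3:
[[1, 0], [3, 1]]
Result: (2, 3) → (2, 9)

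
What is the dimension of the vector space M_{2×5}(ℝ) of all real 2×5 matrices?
Dimension = 10

A real 2×5 matrix is determined by its 2·5 = 10 independent entries.
A standard basis is {E_ij : 1 ≤ i ≤ 2, 1 ≤ j ≤ 5}, where E_ij has a 1 in position (i, j) and 0 elsewhere — there are 10 such matrices, and they are linearly independent and span M_{2×5}(ℝ).
Therefore dim(M_{2×5}(ℝ)) = 10.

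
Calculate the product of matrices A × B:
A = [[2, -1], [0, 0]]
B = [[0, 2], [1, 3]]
[[-1, 1], [0, 0]]

Matrix multiplication:
C[0][0] = 2×0 + -1×1 = -1
C[0][1] = 2×2 + -1×3 = 1
C[1][0] = 0×0 + 0×1 = 0
C[1][1] = 0×2 + 0×3 = 0
Result: [[-1, 1], [0, 0]]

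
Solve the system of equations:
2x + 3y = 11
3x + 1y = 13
x = 4, y = 1

Use elimination (row reduction):
Equation 1: 2x + 3y = 11.
Equation 2: 3x + 1y = 13.
Multiply Eq1 by 3 and Eq2 by 2: 6x + 9y = 33;  6x + 2y = 26.
Subtract: (-7)y = -7, so y = 1.
Back-substitute into Eq1: 2x + 3*(1) = 11, so x = 4.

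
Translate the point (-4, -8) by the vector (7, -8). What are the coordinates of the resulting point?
(3, -16)

Translation by (7, -8):
x' = -4 + 7 = 3
y' = -8 + -8 = -16
Homogeneous matrix: [[1, 0, 7], [0, 1, -8], [0, 0, 1]]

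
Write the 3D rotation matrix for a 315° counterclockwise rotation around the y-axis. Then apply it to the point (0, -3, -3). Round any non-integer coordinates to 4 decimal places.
R = [[√2/2, 0, -√2/2], [0, 1, 0], [√2/2, 0, √2/2]]; R·(0, -3, -3) = (2.1213, -3.0000, -2.1213)

Rotation matrix for 315° around y-axis:
cos(315°) = √2/2, sin(315°) = -√2/2
R = [[√2/2, 0, -√2/2], [0, 1, 0], [√2/2, 0, √2/2]]
Apply to (0, -3, -3): R·[0, -3, -3]ᵀ = (2.1213, -3.0000, -2.1213)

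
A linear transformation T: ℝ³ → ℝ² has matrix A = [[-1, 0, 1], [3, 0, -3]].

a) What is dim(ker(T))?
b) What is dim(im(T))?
dim(ker) = 2, dim(im) = 1

Observe that row 2 = -3 × row 1 (so the rows are linearly dependent).
Thus rank(A) = 1 (only one linearly independent row).
dim(im(T)) = rank(A) = 1.
By the rank-nullity theorem applied to T: ℝ³ → ℝ², rank(A) + nullity(A) = 3 (the domain dimension), so dim(ker(T)) = 3 - 1 = 2.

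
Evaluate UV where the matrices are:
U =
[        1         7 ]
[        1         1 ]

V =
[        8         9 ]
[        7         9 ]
UV =
[       57        72 ]
[       15        18 ]

Matrix multiplication: (UV)[i][j] = sum over k of U[i][k] * V[k][j].
  (UV)[0][0] = (1)*(8) + (7)*(7) = 57
  (UV)[0][1] = (1)*(9) + (7)*(9) = 72
  (UV)[1][0] = (1)*(8) + (1)*(7) = 15
  (UV)[1][1] = (1)*(9) + (1)*(9) = 18
UV =
[       57        72 ]
[       15        18 ]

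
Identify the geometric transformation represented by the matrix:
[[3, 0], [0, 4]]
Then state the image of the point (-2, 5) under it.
non-uniform scaling by (3, 4); image of (-2, 5) is (-6, 20)

This is diagonal with distinct entries, so it scales the x-axis by 3 and the y-axis by 4.
The matrix [[3, 0], [0, 4]] represents: non-uniform scaling by (3, 4).
Applying it to (-2, 5): [3·-2 + 0·5, 0·-2 + 4·5] = (-6, 20).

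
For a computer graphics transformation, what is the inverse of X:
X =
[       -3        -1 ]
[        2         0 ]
det(X) = 2
X⁻¹ =
[        0       1/2 ]
[       -1      -3/2 ]

For a 2×2 matrix X = [[a, b], [c, d]] with det(X) ≠ 0, X⁻¹ = (1/det(X)) * [[d, -b], [-c, a]].
det(X) = (-3)*(0) - (-1)*(2) = 0 + 2 = 2.
X⁻¹ = (1/2) * [[0, 1], [-2, -3]].
Dividing each entry by 2 and reducing:
X⁻¹ =
[        0       1/2 ]
[       -1      -3/2 ]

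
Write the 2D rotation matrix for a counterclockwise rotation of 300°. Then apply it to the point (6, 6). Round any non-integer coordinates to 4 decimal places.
R = [[1/2, √3/2], [-√3/2, 1/2]]; R·(6, 6) = (8.1962, -2.1962)

Rotation matrix formula: R(θ) = [[cos θ, -sin θ], [sin θ, cos θ]]
For θ = 300°:
cos(300°) = 1/2
sin(300°) = -√3/2
R = [[1/2, √3/2], [-√3/2, 1/2]]
Apply to (6, 6): [1/2·6 + (√3/2)·6, -√3/2·6 + 1/2·6] = (8.1962, -2.1962)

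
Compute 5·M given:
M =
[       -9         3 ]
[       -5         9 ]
5M =
[      -45        15 ]
[      -25        45 ]

Scalar multiplication is elementwise: (5M)[i][j] = 5 * M[i][j].
  (5M)[0][0] = 5 * (-9) = -45
  (5M)[0][1] = 5 * (3) = 15
  (5M)[1][0] = 5 * (-5) = -25
  (5M)[1][1] = 5 * (9) = 45
5M =
[      -45        15 ]
[      -25        45 ]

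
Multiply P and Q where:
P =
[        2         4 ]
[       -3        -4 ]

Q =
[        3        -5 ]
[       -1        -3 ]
PQ =
[        2       -22 ]
[       -5        27 ]

Matrix multiplication: (PQ)[i][j] = sum over k of P[i][k] * Q[k][j].
  (PQ)[0][0] = (2)*(3) + (4)*(-1) = 2
  (PQ)[0][1] = (2)*(-5) + (4)*(-3) = -22
  (PQ)[1][0] = (-3)*(3) + (-4)*(-1) = -5
  (PQ)[1][1] = (-3)*(-5) + (-4)*(-3) = 27
PQ =
[        2       -22 ]
[       -5        27 ]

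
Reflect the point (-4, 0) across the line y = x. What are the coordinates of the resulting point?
(0, -4)

Reflection across line y = x: (-4, 0) → (0, -4)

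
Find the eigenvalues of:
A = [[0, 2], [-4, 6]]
λ = 2, 4

Solve det(A - λI) = 0. For a 2×2 matrix this is λ² - (trace)λ + det = 0.
trace(A) = 0 + 6 = 6.
det(A) = (0)*(6) - (2)*(-4) = 0 + 8 = 8.
Characteristic equation: λ² - (6)λ + (8) = 0.
Discriminant: (6)² - 4*(8) = 36 - 32 = 4.
Roots: λ = (6 ± √4) / 2 = 2, 4.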